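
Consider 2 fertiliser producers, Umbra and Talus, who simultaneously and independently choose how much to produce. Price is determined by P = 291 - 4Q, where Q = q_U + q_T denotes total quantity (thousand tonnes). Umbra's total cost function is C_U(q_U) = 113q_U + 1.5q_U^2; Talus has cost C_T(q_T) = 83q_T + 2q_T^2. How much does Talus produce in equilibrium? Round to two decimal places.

Umbra's profit: π_U = (291 - 4Q)q_U - (113q_U + (3/2)q_U²). Setting ∂π_U/∂q_U = 0: 178 - 11q_U - 4(q_T) = 0.
Talus's profit: π_T = (291 - 4Q)q_T - (83q_T + 2q_T²). Setting ∂π_T/∂q_T = 0: 208 - 12q_T - 4(q_U) = 0.
Best responses: q_U = (178 - 4q_T)/11, q_T = (208 - 4q_U)/12.
Solving the pair: q_U = 326/29, q_T = 394/29.

13.59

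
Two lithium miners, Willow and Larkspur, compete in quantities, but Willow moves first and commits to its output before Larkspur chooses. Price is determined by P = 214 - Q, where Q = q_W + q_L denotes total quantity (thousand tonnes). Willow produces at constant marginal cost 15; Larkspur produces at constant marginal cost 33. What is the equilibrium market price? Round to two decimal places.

69.25

The follower Larkspur best-responds to any q_W: π_L = (214 - Q)q_L - 33q_L.
Setting the follower's marginal profit to zero, 181 - q_W - 2q_L = 0, i.e. q_L = (181 - q_W)/2.
The leader anticipates this reaction. Substituting into P = 214 - Q gives P = 247/2 - (1/2)q_W, so π_W = (247/2 - (1/2)q_W)q_W - 15q_W.
Leader FOC: 217/2 - q_W = 0, so q_W = 217/2.
Then q_L = (181 - 217/2)/2 = 145/4.
Total output Q = 579/4, so price P = 214 - 579/4 = 277/4.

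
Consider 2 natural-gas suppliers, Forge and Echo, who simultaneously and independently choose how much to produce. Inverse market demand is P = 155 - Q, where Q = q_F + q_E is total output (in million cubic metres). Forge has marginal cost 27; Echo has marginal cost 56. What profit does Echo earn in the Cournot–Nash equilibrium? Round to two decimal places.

Forge's profit: π_F = (155 - Q)q_F - (27q_F). Setting ∂π_F/∂q_F = 0: 128 - 2q_F - (q_E) = 0.
Echo's first-order condition: 99 - 2q_E - (q_F) = 0.
So q_F = (128 - q_E)/2 and q_E = (99 - q_F)/2.
Solving the pair: q_F = 157/3, q_E = 70/3.
Price P = 155 - 227/3 = 238/3.
Echo's profit: (238/3 - 56)·(70/3) = 544.4444.

544.44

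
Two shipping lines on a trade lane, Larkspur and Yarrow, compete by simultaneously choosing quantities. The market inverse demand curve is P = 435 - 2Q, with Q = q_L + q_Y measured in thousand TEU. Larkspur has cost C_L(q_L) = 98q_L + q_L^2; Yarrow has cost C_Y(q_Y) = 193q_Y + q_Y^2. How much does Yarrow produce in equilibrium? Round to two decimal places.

24.31

Larkspur's profit: π_L = (435 - 2Q)q_L - (98q_L + q_L²). Setting ∂π_L/∂q_L = 0: 337 - 6q_L - 2(q_Y) = 0.
Yarrow's profit: π_Y = (435 - 2Q)q_Y - (193q_Y + q_Y²). Setting ∂π_Y/∂q_Y = 0: 242 - 6q_Y - 2(q_L) = 0.
So q_L = (337 - 2q_Y)/6 and q_Y = (242 - 2q_L)/6.
Substituting one into the other gives q_L = 769/16 and q_Y = 389/16.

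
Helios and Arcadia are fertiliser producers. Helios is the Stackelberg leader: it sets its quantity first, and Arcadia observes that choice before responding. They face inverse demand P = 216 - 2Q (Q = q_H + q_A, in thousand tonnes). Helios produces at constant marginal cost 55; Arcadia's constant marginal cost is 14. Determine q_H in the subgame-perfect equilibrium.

The follower Arcadia best-responds to any q_H: π_A = (216 - 2Q)q_A - 14q_A.
Follower FOC: 202 - 2q_H - 4q_A = 0, so q_A(q_H) = (202 - 2q_H)/4.
The leader anticipates this reaction. Substituting into P = 216 - 2Q gives P = 115 - q_H, so π_H = (115 - q_H)q_H - 55q_H.
Maximising: ∂π_H/∂q_H = 60 - 2q_H = 0, giving q_H = 30.
Then q_A = (202 - 2·30)/4 = 71/2.

30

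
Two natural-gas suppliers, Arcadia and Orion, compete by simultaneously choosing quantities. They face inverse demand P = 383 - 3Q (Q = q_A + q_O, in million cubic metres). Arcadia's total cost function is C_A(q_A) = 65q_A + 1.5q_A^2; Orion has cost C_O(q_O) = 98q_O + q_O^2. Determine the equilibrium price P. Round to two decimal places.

225.86

Arcadia's profit: π_A = (383 - 3Q)q_A - (65q_A + (3/2)q_A²). Setting ∂π_A/∂q_A = 0: 318 - 9q_A - 3(q_O) = 0.
Orion's profit: π_O = (383 - 3Q)q_O - (98q_O + q_O²). Setting ∂π_O/∂q_O = 0: 285 - 8q_O - 3(q_A) = 0.
So q_A = (318 - 3q_O)/9 and q_O = (285 - 3q_A)/8.
Substituting one into the other gives q_A = 563/21 and q_O = 179/7.
Total output Q = 1100/21, so price P = 383 - 3·(1100/21) = 1581/7.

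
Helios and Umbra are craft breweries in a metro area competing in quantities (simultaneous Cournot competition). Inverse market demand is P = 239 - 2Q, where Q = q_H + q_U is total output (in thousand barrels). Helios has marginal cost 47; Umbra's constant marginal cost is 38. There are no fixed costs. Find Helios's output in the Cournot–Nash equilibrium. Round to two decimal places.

Helios's profit: π_H = (239 - 2Q)q_H - (47q_H). Setting ∂π_H/∂q_H = 0: 192 - 4q_H - 2(q_U) = 0.
Umbra's first-order condition: 201 - 4q_U - 2(q_H) = 0.
Best responses: q_H = (192 - 2q_U)/4, q_U = (201 - 2q_H)/4.
Solving the pair: q_H = 61/2, q_U = 35.

30.50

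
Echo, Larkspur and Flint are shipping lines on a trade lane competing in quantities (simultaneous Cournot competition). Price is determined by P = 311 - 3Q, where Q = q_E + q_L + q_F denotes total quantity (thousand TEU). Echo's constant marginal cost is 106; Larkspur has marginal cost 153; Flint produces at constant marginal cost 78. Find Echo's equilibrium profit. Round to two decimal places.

Echo's profit: π_E = (311 - 3Q)q_E - (106q_E). Setting ∂π_E/∂q_E = 0: 205 - 6q_E - 3(q_L + q_F) = 0.
Larkspur's first-order condition: 158 - 6q_L - 3(q_E + q_F) = 0.
Flint's first-order condition: 233 - 6q_F - 3(q_E + q_L) = 0.
Adding the 3 conditions: 596 − 6Q − 6Q = 0, i.e. Q = 149/3.
Back-substituting: q_E = (205 − 149)/3 = 56/3, q_L = (158 − 149)/3 = 3, q_F = (233 − 149)/3 = 28.
Price P = 311 - 3·(149/3) = 162.
Echo's profit: (162 - 106)·(56/3) = 1045.3333.

1045.33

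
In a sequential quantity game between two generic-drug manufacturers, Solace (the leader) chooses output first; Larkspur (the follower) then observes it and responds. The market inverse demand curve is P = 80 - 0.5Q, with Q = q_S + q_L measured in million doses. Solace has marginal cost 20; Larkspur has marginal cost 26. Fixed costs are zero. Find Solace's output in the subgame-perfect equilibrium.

The follower Larkspur best-responds to any q_S: π_L = (80 - 0.5Q)q_L - 26q_L.
Setting the follower's marginal profit to zero, 54 - (1/2)q_S - q_L = 0, i.e. q_L = (54 - (1/2)q_S).
Solace substitutes q_L(q_S) into its own profit: π_S = q_S(80 - (1/2)q_S - (54 - (1/2)q_S)/2) - 20q_S = (53 - (1/4)q_S)q_S - 20q_S.
Maximising: ∂π_S/∂q_S = 33 - (1/2)q_S = 0, giving q_S = 66.
Then q_L = (54 - (1/2)·66) = 21.

66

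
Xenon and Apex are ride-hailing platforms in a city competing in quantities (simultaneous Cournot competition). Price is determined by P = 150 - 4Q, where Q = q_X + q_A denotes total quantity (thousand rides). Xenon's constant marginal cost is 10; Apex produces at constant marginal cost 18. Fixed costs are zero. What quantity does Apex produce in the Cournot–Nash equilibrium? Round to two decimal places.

10.33

Xenon's profit: π_X = (150 - 4Q)q_X - (10q_X). Setting ∂π_X/∂q_X = 0: 140 - 8q_X - 4(q_A) = 0.
Apex's profit: π_A = (150 - 4Q)q_A - (18q_A). Setting ∂π_A/∂q_A = 0: 132 - 8q_A - 4(q_X) = 0.
So q_X = (140 - 4q_A)/8 and q_A = (132 - 4q_X)/8.
Substituting one into the other gives q_X = 37/3 and q_A = 31/3.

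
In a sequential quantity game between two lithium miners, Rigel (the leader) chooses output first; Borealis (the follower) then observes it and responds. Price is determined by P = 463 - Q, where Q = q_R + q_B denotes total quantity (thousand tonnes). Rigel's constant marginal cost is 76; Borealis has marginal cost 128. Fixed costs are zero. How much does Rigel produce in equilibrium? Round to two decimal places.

219.50

Solve by backward induction. Given q_R, the follower Borealis maximises π_B = (463 - q_R - q_B)q_B - 128q_B.
∂π_B/∂q_B = 335 - q_R - 2q_B = 0 gives the reaction function q_B = (335 - q_R)/2.
The leader anticipates this reaction. Substituting into P = 463 - Q gives P = 591/2 - (1/2)q_R, so π_R = (591/2 - (1/2)q_R)q_R - 76q_R.
The leader's first-order condition 439/2 - q_R = 0 yields q_R = 439/2.
Then q_B = (335 - 439/2)/2 = 231/4.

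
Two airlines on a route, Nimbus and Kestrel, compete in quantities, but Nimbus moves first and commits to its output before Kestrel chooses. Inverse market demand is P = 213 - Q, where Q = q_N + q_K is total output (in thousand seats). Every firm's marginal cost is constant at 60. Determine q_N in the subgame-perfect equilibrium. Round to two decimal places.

76.50

The follower Kestrel best-responds to any q_N: π_K = (213 - Q)q_K - 60q_K.
Follower FOC: 153 - q_N - 2q_K = 0, so q_K(q_N) = (153 - q_N)/2.
The leader anticipates this reaction. Substituting into P = 213 - Q gives P = 273/2 - (1/2)q_N, so π_N = (273/2 - (1/2)q_N)q_N - 60q_N.
Leader FOC: 153/2 - q_N = 0, so q_N = 153/2.
Then q_K = (153 - 153/2)/2 = 153/4.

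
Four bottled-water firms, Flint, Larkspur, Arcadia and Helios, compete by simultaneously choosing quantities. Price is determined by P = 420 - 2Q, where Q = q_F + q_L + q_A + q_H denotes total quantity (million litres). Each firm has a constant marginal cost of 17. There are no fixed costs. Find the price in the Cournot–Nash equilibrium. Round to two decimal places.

97.60

A representative firm's profit is π_i = q_i(420 - 2Q) - 17q_i.
Setting ∂π_i/∂q_i = 0 with rivals' quantities fixed: 403 - 4q_i - 2·Σ_{j≠i} q_j = 0.
By symmetry each firm produces the same amount; substituting Σ_{j≠i} q_j = 3q_i yields q_i = 403/10.
Total output Q = 806/5, so price P = 420 - 2·(806/5) = 488/5.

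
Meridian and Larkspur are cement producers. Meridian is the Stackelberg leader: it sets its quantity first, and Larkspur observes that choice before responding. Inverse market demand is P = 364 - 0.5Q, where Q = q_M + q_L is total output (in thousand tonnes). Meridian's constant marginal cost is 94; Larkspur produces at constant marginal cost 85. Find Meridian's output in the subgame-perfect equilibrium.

261

Solve by backward induction. Given q_M, the follower Larkspur maximises π_L = (364 - (1/2)q_M - (1/2)q_L)q_L - 85q_L.
Follower FOC: 279 - (1/2)q_M - q_L = 0, so q_L(q_M) = (279 - (1/2)q_M).
The leader anticipates this reaction. Substituting into P = 364 - 0.5Q gives P = 449/2 - (1/4)q_M, so π_M = (449/2 - (1/4)q_M)q_M - 94q_M.
Leader FOC: 261/2 - (1/2)q_M = 0, so q_M = 261.
Then q_L = (279 - (1/2)·261) = 297/2.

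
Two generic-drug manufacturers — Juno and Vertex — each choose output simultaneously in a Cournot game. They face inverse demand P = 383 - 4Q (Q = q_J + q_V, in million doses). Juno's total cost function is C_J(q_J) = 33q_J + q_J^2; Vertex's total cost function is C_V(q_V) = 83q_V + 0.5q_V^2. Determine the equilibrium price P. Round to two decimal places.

191.11

Juno's profit: π_J = (383 - 4Q)q_J - (33q_J + q_J²). Setting ∂π_J/∂q_J = 0: 350 - 10q_J - 4(q_V) = 0.
Vertex's first-order condition: 300 - 9q_V - 4(q_J) = 0.
So q_J = (350 - 4q_V)/10 and q_V = (300 - 4q_J)/9.
Solving the pair: q_J = 975/37, q_V = 800/37.
Total output Q = 1775/37, so price P = 383 - 4·(1775/37) = 191.1081.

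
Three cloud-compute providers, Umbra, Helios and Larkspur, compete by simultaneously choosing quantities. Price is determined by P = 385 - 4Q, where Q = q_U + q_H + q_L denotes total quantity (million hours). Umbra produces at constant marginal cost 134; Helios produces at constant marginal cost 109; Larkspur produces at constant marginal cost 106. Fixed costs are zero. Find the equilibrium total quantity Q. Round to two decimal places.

Umbra's profit: π_U = (385 - 4Q)q_U - (134q_U). Setting ∂π_U/∂q_U = 0: 251 - 8q_U - 4(q_H + q_L) = 0.
Helios's profit: π_H = (385 - 4Q)q_H - (109q_H). Setting ∂π_H/∂q_H = 0: 276 - 8q_H - 4(q_U + q_L) = 0.
Larkspur's first-order condition: 279 - 8q_L - 4(q_U + q_H) = 0.
Summing all 3 equations gives 806 − 16Q = 0, hence Q = 403/8.
Back-substituting: q_U = (251 − 403/2)/4 = 99/8, q_H = (276 − 403/2)/4 = 149/8, q_L = (279 − 403/2)/4 = 155/8.
Total output Q = 99/8 + 149/8 + 155/8 = 403/8.

50.38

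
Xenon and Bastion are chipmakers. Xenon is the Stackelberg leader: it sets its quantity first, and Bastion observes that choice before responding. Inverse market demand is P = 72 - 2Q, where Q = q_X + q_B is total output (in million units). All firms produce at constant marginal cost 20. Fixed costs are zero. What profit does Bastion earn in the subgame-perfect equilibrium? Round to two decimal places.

Solve by backward induction. Given q_X, the follower Bastion maximises π_B = (72 - 2q_X - 2q_B)q_B - 20q_B.
Follower FOC: 52 - 2q_X - 4q_B = 0, so q_B(q_X) = (52 - 2q_X)/4.
Xenon substitutes q_B(q_X) into its own profit: π_X = q_X(72 - 2q_X - (52 - 2q_X)/2) - 20q_X = (46 - q_X)q_X - 20q_X.
Maximising: ∂π_X/∂q_X = 26 - 2q_X = 0, giving q_X = 13.
Then q_B = (52 - 2·13)/4 = 13/2.
Price P = 72 - 2·(39/2) = 33.
Bastion's profit: (33 - 20)·(13/2) = 169/2.

84.50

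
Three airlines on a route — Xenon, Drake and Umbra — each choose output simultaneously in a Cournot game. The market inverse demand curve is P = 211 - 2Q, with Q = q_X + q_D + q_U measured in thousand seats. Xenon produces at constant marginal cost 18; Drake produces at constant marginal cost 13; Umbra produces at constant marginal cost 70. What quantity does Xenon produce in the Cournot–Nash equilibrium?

30

Xenon's profit: π_X = (211 - 2Q)q_X - (18q_X). Setting ∂π_X/∂q_X = 0: 193 - 4q_X - 2(q_D + q_U) = 0.
Drake's profit: π_D = (211 - 2Q)q_D - (13q_D). Setting ∂π_D/∂q_D = 0: 198 - 4q_D - 2(q_X + q_U) = 0.
Umbra's first-order condition: 141 - 4q_U - 2(q_X + q_D) = 0.
Adding the 3 first-order conditions: 532 − 8Q = 0, so Q = 133/2.
Back-substituting: q_X = (193 − 133)/2 = 30, q_D = (198 − 133)/2 = 65/2, q_U = (141 − 133)/2 = 4.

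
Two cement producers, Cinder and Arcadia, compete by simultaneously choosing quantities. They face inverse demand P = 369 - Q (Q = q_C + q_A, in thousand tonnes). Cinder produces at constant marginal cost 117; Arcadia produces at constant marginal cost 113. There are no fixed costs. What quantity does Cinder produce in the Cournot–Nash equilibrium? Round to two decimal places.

82.67

Cinder's profit: π_C = (369 - Q)q_C - (117q_C). Setting ∂π_C/∂q_C = 0: 252 - 2q_C - (q_A) = 0.
Arcadia's profit: π_A = (369 - Q)q_A - (113q_A). Setting ∂π_A/∂q_A = 0: 256 - 2q_A - (q_C) = 0.
Rearranging gives the reaction functions q_C = (252 - q_A)/2 and q_A = (256 - q_C)/2.
Substituting one into the other gives q_C = 248/3 and q_A = 260/3.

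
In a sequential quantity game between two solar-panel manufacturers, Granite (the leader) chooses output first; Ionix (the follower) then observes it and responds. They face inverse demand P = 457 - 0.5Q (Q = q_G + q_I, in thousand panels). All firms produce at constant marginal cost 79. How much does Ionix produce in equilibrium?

The follower Ionix best-responds to any q_G: π_I = (457 - 0.5Q)q_I - 79q_I.
∂π_I/∂q_I = 378 - (1/2)q_G - q_I = 0 gives the reaction function q_I = (378 - (1/2)q_G).
The leader anticipates this reaction. Substituting into P = 457 - 0.5Q gives P = 268 - (1/4)q_G, so π_G = (268 - (1/4)q_G)q_G - 79q_G.
The leader's first-order condition 189 - (1/2)q_G = 0 yields q_G = 378.
Then q_I = (378 - (1/2)·378) = 189.

189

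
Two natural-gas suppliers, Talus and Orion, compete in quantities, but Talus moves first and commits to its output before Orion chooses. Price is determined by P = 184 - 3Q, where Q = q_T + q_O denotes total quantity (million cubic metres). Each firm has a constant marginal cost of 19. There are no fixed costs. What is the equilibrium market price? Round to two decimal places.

Solve by backward induction. Given q_T, the follower Orion maximises π_O = (184 - 3q_T - 3q_O)q_O - 19q_O.
∂π_O/∂q_O = 165 - 3q_T - 6q_O = 0 gives the reaction function q_O = (165 - 3q_T)/6.
The leader anticipates this reaction. Substituting into P = 184 - 3Q gives P = 203/2 - (3/2)q_T, so π_T = (203/2 - (3/2)q_T)q_T - 19q_T.
Maximising: ∂π_T/∂q_T = 165/2 - 3q_T = 0, giving q_T = 55/2.
Then q_O = (165 - 3·(55/2))/6 = 55/4.
Total output Q = 165/4, so price P = 184 - 3·(165/4) = 241/4.

60.25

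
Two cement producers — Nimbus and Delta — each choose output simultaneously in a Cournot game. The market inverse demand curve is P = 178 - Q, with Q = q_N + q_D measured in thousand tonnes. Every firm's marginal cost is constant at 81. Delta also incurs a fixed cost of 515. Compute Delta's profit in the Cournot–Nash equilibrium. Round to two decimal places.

530.44

Each firm earns π_i = (178 - Q)q_i - 81q_i.
First-order condition (treating rivals' output as given): 97 - 2q_i - q_j = 0.
With identical firms every q_j equals q_i, so q_j = q_i and 97 = 3q_i, giving q_i = 97/3.
Price P = 178 - 194/3 = 340/3.
Delta's profit: (340/3 - 81)·(97/3) - 515 = 530.4444.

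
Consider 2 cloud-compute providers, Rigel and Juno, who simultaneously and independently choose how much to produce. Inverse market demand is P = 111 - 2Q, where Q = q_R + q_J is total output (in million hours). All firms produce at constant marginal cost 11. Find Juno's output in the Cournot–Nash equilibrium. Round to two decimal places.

A representative firm's profit is π_i = q_i(111 - 2Q) - 11q_i.
First-order condition (treating rivals' output as given): 100 - 4q_i - 2q_j = 0.
With identical firms every q_j equals q_i, so q_j = q_i and 100 = 6q_i, giving q_i = 50/3.

16.67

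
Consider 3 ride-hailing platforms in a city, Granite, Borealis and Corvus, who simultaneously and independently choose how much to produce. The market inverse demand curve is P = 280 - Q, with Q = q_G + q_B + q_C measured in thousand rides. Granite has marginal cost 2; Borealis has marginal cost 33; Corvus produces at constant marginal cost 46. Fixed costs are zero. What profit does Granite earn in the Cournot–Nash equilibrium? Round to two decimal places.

7788.06

Granite's profit: π_G = (280 - Q)q_G - (2q_G). Setting ∂π_G/∂q_G = 0: 278 - 2q_G - (q_B + q_C) = 0.
Borealis's profit: π_B = (280 - Q)q_B - (33q_B). Setting ∂π_B/∂q_B = 0: 247 - 2q_B - (q_G + q_C) = 0.
Corvus's first-order condition: 234 - 2q_C - (q_G + q_B) = 0.
Summing all 3 equations gives 759 − 4Q = 0, hence Q = 759/4.
Back-substituting: q_G = (278 − 759/4) = 353/4, q_B = (247 − 759/4) = 229/4, q_C = (234 − 759/4) = 177/4.
Price P = 280 - 759/4 = 361/4.
Granite's profit: (361/4 - 2)·(353/4) = 7788.0625.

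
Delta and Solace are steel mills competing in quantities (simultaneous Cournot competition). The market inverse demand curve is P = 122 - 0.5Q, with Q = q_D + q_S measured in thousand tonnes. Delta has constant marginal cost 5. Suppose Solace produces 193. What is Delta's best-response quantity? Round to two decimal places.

With the rival's output fixed at 193, Delta's profit is π_D = (122 - (1/2)·193 - (1/2)q_D)q_D - (5q_D) = (51/2 - (1/2)q_D)q_D - (5q_D).
∂π_D/∂q_D = 41/2 - q_D = 0, so q_D = 41/2.

20.50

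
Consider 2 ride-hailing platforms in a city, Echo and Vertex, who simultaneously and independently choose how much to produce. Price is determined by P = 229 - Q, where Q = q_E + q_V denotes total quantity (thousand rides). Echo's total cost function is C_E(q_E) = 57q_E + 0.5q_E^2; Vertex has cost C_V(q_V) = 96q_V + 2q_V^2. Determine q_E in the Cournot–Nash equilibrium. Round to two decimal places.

52.88

Echo's profit: π_E = (229 - Q)q_E - (57q_E + (1/2)q_E²). Setting ∂π_E/∂q_E = 0: 172 - 3q_E - (q_V) = 0.
Vertex's first-order condition: 133 - 6q_V - (q_E) = 0.
Best responses: q_E = (172 - q_V)/3, q_V = (133 - q_E)/6.
Solving the pair: q_E = 899/17, q_V = 227/17.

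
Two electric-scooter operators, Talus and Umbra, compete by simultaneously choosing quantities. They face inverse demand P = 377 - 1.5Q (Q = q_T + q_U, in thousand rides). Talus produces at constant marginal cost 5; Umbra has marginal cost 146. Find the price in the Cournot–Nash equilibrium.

176

Talus's profit: π_T = (377 - 1.5Q)q_T - (5q_T). Setting ∂π_T/∂q_T = 0: 372 - 3q_T - (3/2)(q_U) = 0.
Umbra's first-order condition: 231 - 3q_U - (3/2)(q_T) = 0.
So q_T = (372 - (3/2)q_U)/3 and q_U = (231 - (3/2)q_T)/3.
Solving the pair: q_T = 114, q_U = 20.
Total output Q = 134, so price P = 377 - (3/2)·134 = 176.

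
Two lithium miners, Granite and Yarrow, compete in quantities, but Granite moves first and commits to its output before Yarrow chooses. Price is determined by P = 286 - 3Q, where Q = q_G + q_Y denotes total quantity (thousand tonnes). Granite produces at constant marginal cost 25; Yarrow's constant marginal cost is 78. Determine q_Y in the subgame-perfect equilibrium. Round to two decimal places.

Solve by backward induction. Given q_G, the follower Yarrow maximises π_Y = (286 - 3q_G - 3q_Y)q_Y - 78q_Y.
Follower FOC: 208 - 3q_G - 6q_Y = 0, so q_Y(q_G) = (208 - 3q_G)/6.
Granite substitutes q_Y(q_G) into its own profit: π_G = q_G(286 - 3q_G - (208 - 3q_G)/2) - 25q_G = (182 - (3/2)q_G)q_G - 25q_G.
Leader FOC: 157 - 3q_G = 0, so q_G = 157/3.
Then q_Y = (208 - 3·(157/3))/6 = 17/2.

8.50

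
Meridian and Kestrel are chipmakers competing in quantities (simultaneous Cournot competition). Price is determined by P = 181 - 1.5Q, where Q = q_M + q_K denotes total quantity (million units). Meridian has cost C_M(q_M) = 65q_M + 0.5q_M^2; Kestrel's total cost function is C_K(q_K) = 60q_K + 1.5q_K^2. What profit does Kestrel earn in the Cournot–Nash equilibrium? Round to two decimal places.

609.43

Meridian's profit: π_M = (181 - 1.5Q)q_M - (65q_M + (1/2)q_M²). Setting ∂π_M/∂q_M = 0: 116 - 4q_M - (3/2)(q_K) = 0.
Kestrel's profit: π_K = (181 - 1.5Q)q_K - (60q_K + (3/2)q_K²). Setting ∂π_K/∂q_K = 0: 121 - 6q_K - (3/2)(q_M) = 0.
Best responses: q_M = (116 - (3/2)q_K)/4, q_K = (121 - (3/2)q_M)/6.
Solving the pair: q_M = 686/29, q_K = 1240/87.
Price P = 181 - (3/2)·37.9080 = 124.1379.
Kestrel's profit: 124.1379·(1240/87) - 60·(1240/87) - (3/2)(1240/87)² = 609.4332.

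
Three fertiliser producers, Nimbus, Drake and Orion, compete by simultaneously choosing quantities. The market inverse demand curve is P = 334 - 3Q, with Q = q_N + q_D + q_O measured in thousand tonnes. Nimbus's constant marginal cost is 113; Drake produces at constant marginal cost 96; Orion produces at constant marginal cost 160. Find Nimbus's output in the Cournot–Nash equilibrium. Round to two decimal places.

Nimbus's profit: π_N = (334 - 3Q)q_N - (113q_N). Setting ∂π_N/∂q_N = 0: 221 - 6q_N - 3(q_D + q_O) = 0.
Drake's first-order condition: 238 - 6q_D - 3(q_N + q_O) = 0.
Orion's profit: π_O = (334 - 3Q)q_O - (160q_O). Setting ∂π_O/∂q_O = 0: 174 - 6q_O - 3(q_N + q_D) = 0.
Summing all 3 equations gives 633 − 12Q = 0, hence Q = 211/4.
Back-substituting: q_N = (221 − 633/4)/3 = 251/12, q_D = (238 − 633/4)/3 = 319/12, q_O = (174 − 633/4)/3 = 21/4.

20.92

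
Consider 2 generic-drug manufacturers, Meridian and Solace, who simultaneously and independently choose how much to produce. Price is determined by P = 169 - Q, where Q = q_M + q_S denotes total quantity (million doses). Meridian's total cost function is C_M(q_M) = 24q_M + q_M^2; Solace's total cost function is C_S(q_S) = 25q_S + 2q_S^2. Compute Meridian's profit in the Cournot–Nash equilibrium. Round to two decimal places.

1992.73

Meridian's profit: π_M = (169 - Q)q_M - (24q_M + q_M²). Setting ∂π_M/∂q_M = 0: 145 - 4q_M - (q_S) = 0.
Solace's profit: π_S = (169 - Q)q_S - (25q_S + 2q_S²). Setting ∂π_S/∂q_S = 0: 144 - 6q_S - (q_M) = 0.
Best responses: q_M = (145 - q_S)/4, q_S = (144 - q_M)/6.
Solving the pair: q_M = 726/23, q_S = 431/23.
Price P = 169 - 1157/23 = 118.6957.
Meridian's profit: 118.6957·(726/23) - 24·(726/23) - (726/23)² = 1992.7259.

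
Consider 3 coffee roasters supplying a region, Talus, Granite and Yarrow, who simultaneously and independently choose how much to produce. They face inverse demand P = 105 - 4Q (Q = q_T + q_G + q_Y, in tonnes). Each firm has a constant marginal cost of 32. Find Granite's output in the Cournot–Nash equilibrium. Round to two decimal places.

4.56

A representative firm's profit is π_i = q_i(105 - 4Q) - 32q_i.
Setting ∂π_i/∂q_i = 0 with rivals' quantities fixed: 73 - 8q_i - 4·Σ_{j≠i} q_j = 0.
By symmetry each firm produces the same amount; substituting Σ_{j≠i} q_j = 2q_i yields q_i = 73/16.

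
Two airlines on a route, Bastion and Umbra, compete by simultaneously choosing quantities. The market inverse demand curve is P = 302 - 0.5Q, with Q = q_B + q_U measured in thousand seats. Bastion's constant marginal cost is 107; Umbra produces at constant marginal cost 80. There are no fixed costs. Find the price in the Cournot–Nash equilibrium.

Bastion's profit: π_B = (302 - 0.5Q)q_B - (107q_B). Setting ∂π_B/∂q_B = 0: 195 - q_B - (1/2)(q_U) = 0.
Umbra's profit: π_U = (302 - 0.5Q)q_U - (80q_U). Setting ∂π_U/∂q_U = 0: 222 - q_U - (1/2)(q_B) = 0.
Rearranging gives the reaction functions q_B = (195 - (1/2)q_U) and q_U = (222 - (1/2)q_B).
Solving the pair: q_B = 112, q_U = 166.
Total output Q = 278, so price P = 302 - (1/2)·278 = 163.

163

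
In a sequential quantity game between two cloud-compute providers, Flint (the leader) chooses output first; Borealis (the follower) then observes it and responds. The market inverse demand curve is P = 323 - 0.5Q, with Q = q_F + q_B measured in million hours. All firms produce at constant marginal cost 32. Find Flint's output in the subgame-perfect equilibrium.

291

The follower Borealis best-responds to any q_F: π_B = (323 - 0.5Q)q_B - 32q_B.
Setting the follower's marginal profit to zero, 291 - (1/2)q_F - q_B = 0, i.e. q_B = (291 - (1/2)q_F).
Flint substitutes q_B(q_F) into its own profit: π_F = q_F(323 - (1/2)q_F - (291 - (1/2)q_F)/2) - 32q_F = (355/2 - (1/4)q_F)q_F - 32q_F.
Leader FOC: 291/2 - (1/2)q_F = 0, so q_F = 291.
Then q_B = (291 - (1/2)·291) = 291/2.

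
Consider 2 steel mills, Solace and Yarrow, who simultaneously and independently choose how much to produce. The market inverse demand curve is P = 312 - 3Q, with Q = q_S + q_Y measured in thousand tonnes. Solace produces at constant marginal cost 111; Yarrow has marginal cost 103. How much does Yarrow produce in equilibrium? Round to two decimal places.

24.11

Solace's profit: π_S = (312 - 3Q)q_S - (111q_S). Setting ∂π_S/∂q_S = 0: 201 - 6q_S - 3(q_Y) = 0.
Yarrow's profit: π_Y = (312 - 3Q)q_Y - (103q_Y). Setting ∂π_Y/∂q_Y = 0: 209 - 6q_Y - 3(q_S) = 0.
Rearranging gives the reaction functions q_S = (201 - 3q_Y)/6 and q_Y = (209 - 3q_S)/6.
Substituting one into the other gives q_S = 193/9 and q_Y = 217/9.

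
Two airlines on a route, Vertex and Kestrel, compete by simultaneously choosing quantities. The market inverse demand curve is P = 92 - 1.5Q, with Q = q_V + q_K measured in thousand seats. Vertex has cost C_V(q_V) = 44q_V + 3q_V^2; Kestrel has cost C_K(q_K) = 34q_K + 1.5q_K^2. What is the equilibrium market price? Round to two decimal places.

73.13

Vertex's profit: π_V = (92 - 1.5Q)q_V - (44q_V + 3q_V²). Setting ∂π_V/∂q_V = 0: 48 - 9q_V - (3/2)(q_K) = 0.
Kestrel's first-order condition: 58 - 6q_K - (3/2)(q_V) = 0.
So q_V = (48 - (3/2)q_K)/9 and q_K = (58 - (3/2)q_V)/6.
Substituting one into the other gives q_V = 268/69 and q_K = 200/23.
Total output Q = 868/69, so price P = 92 - (3/2)·(868/69) = 1682/23.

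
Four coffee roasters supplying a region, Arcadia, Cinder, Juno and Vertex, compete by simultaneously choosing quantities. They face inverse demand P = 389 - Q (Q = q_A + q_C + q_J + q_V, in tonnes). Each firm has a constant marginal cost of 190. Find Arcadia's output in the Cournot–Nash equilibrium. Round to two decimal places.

39.80

Each firm earns π_i = (389 - Q)q_i - 190q_i.
Setting ∂π_i/∂q_i = 0 with rivals' quantities fixed: 199 - 2q_i - Σ_{j≠i} q_j = 0.
By symmetry each firm produces the same amount; substituting Σ_{j≠i} q_j = 3q_i yields q_i = 199/5.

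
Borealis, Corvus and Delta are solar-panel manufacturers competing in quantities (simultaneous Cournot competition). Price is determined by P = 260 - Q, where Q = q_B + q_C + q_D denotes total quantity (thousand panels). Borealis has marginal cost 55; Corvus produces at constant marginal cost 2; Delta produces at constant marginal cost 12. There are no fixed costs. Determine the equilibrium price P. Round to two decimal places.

Borealis's profit: π_B = (260 - Q)q_B - (55q_B). Setting ∂π_B/∂q_B = 0: 205 - 2q_B - (q_C + q_D) = 0.
Corvus's profit: π_C = (260 - Q)q_C - (2q_C). Setting ∂π_C/∂q_C = 0: 258 - 2q_C - (q_B + q_D) = 0.
Delta's profit: π_D = (260 - Q)q_D - (12q_D). Setting ∂π_D/∂q_D = 0: 248 - 2q_D - (q_B + q_C) = 0.
Summing all 3 equations gives 711 − 4Q = 0, hence Q = 711/4.
Back-substituting: q_B = (205 − 711/4) = 109/4, q_C = (258 − 711/4) = 321/4, q_D = (248 − 711/4) = 281/4.
Total output Q = 711/4, so price P = 260 - 711/4 = 329/4.

82.25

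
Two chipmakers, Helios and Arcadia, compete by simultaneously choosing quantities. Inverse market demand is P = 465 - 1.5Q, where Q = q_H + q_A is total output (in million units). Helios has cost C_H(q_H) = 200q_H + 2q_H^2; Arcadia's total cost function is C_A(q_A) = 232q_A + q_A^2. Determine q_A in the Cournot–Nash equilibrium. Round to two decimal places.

37.66

Helios's profit: π_H = (465 - 1.5Q)q_H - (200q_H + 2q_H²). Setting ∂π_H/∂q_H = 0: 265 - 7q_H - (3/2)(q_A) = 0.
Arcadia's first-order condition: 233 - 5q_A - (3/2)(q_H) = 0.
Rearranging gives the reaction functions q_H = (265 - (3/2)q_A)/7 and q_A = (233 - (3/2)q_H)/5.
Substituting one into the other gives q_H = 29.7863 and q_A = 37.6641.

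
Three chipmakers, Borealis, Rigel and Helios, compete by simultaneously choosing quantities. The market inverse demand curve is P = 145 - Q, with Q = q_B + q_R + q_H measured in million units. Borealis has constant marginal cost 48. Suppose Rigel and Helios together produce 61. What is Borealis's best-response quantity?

With rivals' combined output fixed at 61, Borealis's profit is π_B = (145 - 61 - q_B)q_B - (48q_B) = (84 - q_B)q_B - (48q_B).
∂π_B/∂q_B = 36 - 2q_B = 0, so q_B = 18.

18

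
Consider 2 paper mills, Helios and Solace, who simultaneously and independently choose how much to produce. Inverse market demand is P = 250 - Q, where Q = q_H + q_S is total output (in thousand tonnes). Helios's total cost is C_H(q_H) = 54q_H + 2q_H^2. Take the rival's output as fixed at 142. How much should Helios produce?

9

With the rival's output fixed at 142, Helios's profit is π_H = (250 - 142 - q_H)q_H - (54q_H + 2q_H²) = (108 - q_H)q_H - (54q_H + 2q_H²).
∂π_H/∂q_H = 54 - 6q_H = 0, so q_H = 9.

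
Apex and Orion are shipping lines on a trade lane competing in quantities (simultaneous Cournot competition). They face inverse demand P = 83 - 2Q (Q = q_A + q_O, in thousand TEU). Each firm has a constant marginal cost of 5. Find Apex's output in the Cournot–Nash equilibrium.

13

A representative firm's profit is π_i = q_i(83 - 2Q) - 5q_i.
First-order condition (treating rivals' output as given): 78 - 4q_i - 2q_j = 0.
By symmetry each firm produces the same amount; substituting q_j = q_i yields q_i = 78/6 = 13.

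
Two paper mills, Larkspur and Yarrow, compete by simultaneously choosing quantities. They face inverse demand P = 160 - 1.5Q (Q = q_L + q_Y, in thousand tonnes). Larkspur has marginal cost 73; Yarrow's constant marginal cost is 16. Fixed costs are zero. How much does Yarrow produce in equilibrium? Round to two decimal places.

44.67

Larkspur's profit: π_L = (160 - 1.5Q)q_L - (73q_L). Setting ∂π_L/∂q_L = 0: 87 - 3q_L - (3/2)(q_Y) = 0.
Yarrow's first-order condition: 144 - 3q_Y - (3/2)(q_L) = 0.
Rearranging gives the reaction functions q_L = (87 - (3/2)q_Y)/3 and q_Y = (144 - (3/2)q_L)/3.
Substituting one into the other gives q_L = 20/3 and q_Y = 134/3.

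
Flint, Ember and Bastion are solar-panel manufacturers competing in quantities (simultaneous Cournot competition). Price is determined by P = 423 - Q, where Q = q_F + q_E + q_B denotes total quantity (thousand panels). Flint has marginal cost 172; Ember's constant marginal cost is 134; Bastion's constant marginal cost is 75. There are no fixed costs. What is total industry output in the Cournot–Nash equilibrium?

Flint's profit: π_F = (423 - Q)q_F - (172q_F). Setting ∂π_F/∂q_F = 0: 251 - 2q_F - (q_E + q_B) = 0.
Ember's profit: π_E = (423 - Q)q_E - (134q_E). Setting ∂π_E/∂q_E = 0: 289 - 2q_E - (q_F + q_B) = 0.
Bastion's profit: π_B = (423 - Q)q_B - (75q_B). Setting ∂π_B/∂q_B = 0: 348 - 2q_B - (q_F + q_E) = 0.
Adding the 3 conditions: 888 − 2Q − 2Q = 0, i.e. Q = 222.
Back-substituting: q_F = (251 − 222) = 29, q_E = (289 − 222) = 67, q_B = (348 − 222) = 126.
Total output Q = 29 + 67 + 126 = 222.

222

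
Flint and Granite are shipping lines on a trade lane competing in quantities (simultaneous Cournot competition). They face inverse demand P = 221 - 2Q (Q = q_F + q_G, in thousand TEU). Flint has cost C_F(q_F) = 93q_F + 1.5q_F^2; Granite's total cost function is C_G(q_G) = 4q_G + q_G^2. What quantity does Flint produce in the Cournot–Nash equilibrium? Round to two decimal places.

Flint's profit: π_F = (221 - 2Q)q_F - (93q_F + (3/2)q_F²). Setting ∂π_F/∂q_F = 0: 128 - 7q_F - 2(q_G) = 0.
Granite's first-order condition: 217 - 6q_G - 2(q_F) = 0.
So q_F = (128 - 2q_G)/7 and q_G = (217 - 2q_F)/6.
Solving the pair: q_F = 167/19, q_G = 1263/38.

8.79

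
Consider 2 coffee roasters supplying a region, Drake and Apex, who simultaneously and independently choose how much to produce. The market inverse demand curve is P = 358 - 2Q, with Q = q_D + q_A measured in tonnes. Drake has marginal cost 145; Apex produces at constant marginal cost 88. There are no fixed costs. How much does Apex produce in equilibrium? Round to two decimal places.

Drake's profit: π_D = (358 - 2Q)q_D - (145q_D). Setting ∂π_D/∂q_D = 0: 213 - 4q_D - 2(q_A) = 0.
Apex's first-order condition: 270 - 4q_A - 2(q_D) = 0.
Best responses: q_D = (213 - 2q_A)/4, q_A = (270 - 2q_D)/4.
Substituting one into the other gives q_D = 26 and q_A = 109/2.

54.50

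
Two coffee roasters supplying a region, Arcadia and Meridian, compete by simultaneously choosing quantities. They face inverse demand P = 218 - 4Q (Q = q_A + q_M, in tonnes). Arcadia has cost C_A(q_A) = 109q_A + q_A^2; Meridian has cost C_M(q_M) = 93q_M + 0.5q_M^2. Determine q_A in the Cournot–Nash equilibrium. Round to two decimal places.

6.50

Arcadia's profit: π_A = (218 - 4Q)q_A - (109q_A + q_A²). Setting ∂π_A/∂q_A = 0: 109 - 10q_A - 4(q_M) = 0.
Meridian's profit: π_M = (218 - 4Q)q_M - (93q_M + (1/2)q_M²). Setting ∂π_M/∂q_M = 0: 125 - 9q_M - 4(q_A) = 0.
Best responses: q_A = (109 - 4q_M)/10, q_M = (125 - 4q_A)/9.
Substituting one into the other gives q_A = 13/2 and q_M = 11.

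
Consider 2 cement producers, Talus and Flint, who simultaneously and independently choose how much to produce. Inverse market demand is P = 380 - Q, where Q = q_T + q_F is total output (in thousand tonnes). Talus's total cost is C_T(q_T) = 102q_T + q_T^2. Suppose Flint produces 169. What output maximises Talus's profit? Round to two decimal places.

With the rival's output fixed at 169, Talus's profit is π_T = (380 - 169 - q_T)q_T - (102q_T + q_T²) = (211 - q_T)q_T - (102q_T + q_T²).
∂π_T/∂q_T = 109 - 4q_T = 0, so q_T = 109/4.

27.25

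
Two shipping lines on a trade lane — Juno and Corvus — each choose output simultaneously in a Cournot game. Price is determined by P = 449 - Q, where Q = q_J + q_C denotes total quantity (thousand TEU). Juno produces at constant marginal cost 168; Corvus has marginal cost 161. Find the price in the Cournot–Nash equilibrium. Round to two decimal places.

Juno's profit: π_J = (449 - Q)q_J - (168q_J). Setting ∂π_J/∂q_J = 0: 281 - 2q_J - (q_C) = 0.
Corvus's first-order condition: 288 - 2q_C - (q_J) = 0.
Best responses: q_J = (281 - q_C)/2, q_C = (288 - q_J)/2.
Solving the pair: q_J = 274/3, q_C = 295/3.
Total output Q = 569/3, so price P = 449 - 569/3 = 778/3.

259.33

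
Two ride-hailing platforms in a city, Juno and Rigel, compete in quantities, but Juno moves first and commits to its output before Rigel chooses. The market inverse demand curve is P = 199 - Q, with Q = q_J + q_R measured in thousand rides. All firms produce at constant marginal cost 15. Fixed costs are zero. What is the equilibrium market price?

The follower Rigel best-responds to any q_J: π_R = (199 - Q)q_R - 15q_R.
Setting the follower's marginal profit to zero, 184 - q_J - 2q_R = 0, i.e. q_R = (184 - q_J)/2.
The leader anticipates this reaction. Substituting into P = 199 - Q gives P = 107 - (1/2)q_J, so π_J = (107 - (1/2)q_J)q_J - 15q_J.
Maximising: ∂π_J/∂q_J = 92 - q_J = 0, giving q_J = 92.
Then q_R = (184 - 92)/2 = 46.
Total output Q = 138, so price P = 199 - 138 = 61.

61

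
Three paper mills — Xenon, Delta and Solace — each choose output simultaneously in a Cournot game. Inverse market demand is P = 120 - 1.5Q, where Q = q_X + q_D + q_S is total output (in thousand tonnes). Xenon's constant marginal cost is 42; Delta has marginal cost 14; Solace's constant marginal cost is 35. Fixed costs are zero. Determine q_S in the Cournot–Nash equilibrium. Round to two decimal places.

Xenon's profit: π_X = (120 - 1.5Q)q_X - (42q_X). Setting ∂π_X/∂q_X = 0: 78 - 3q_X - (3/2)(q_D + q_S) = 0.
Delta's profit: π_D = (120 - 1.5Q)q_D - (14q_D). Setting ∂π_D/∂q_D = 0: 106 - 3q_D - (3/2)(q_X + q_S) = 0.
Solace's profit: π_S = (120 - 1.5Q)q_S - (35q_S). Setting ∂π_S/∂q_S = 0: 85 - 3q_S - (3/2)(q_X + q_D) = 0.
Adding the 3 conditions: 269 − 3Q − 3Q = 0, i.e. Q = 269/6.
Back-substituting: q_X = (78 − 269/4)/(3/2) = 43/6, q_D = (106 − 269/4)/(3/2) = 155/6, q_S = (85 − 269/4)/(3/2) = 71/6.

11.83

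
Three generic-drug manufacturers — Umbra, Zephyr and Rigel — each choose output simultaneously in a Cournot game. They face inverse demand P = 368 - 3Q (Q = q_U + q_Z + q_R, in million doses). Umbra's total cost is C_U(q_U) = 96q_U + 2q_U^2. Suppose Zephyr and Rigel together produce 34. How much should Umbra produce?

With rivals' combined output fixed at 34, Umbra's profit is π_U = (368 - 3·34 - 3q_U)q_U - (96q_U + 2q_U²) = (266 - 3q_U)q_U - (96q_U + 2q_U²).
∂π_U/∂q_U = 170 - 10q_U = 0, so q_U = 17.

17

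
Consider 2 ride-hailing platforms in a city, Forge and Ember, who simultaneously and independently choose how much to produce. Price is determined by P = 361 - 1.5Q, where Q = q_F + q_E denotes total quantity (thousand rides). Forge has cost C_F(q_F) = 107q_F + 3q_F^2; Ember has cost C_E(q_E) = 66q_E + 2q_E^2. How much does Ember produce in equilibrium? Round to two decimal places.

Forge's profit: π_F = (361 - 1.5Q)q_F - (107q_F + 3q_F²). Setting ∂π_F/∂q_F = 0: 254 - 9q_F - (3/2)(q_E) = 0.
Ember's first-order condition: 295 - 7q_E - (3/2)(q_F) = 0.
Rearranging gives the reaction functions q_F = (254 - (3/2)q_E)/9 and q_E = (295 - (3/2)q_F)/7.
Solving the pair: q_F = 21.9835, q_E = 37.4321.

37.43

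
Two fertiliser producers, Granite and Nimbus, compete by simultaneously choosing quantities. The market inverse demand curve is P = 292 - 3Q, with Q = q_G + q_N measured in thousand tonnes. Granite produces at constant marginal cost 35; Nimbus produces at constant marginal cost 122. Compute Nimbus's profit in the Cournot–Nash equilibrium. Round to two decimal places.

Granite's profit: π_G = (292 - 3Q)q_G - (35q_G). Setting ∂π_G/∂q_G = 0: 257 - 6q_G - 3(q_N) = 0.
Nimbus's profit: π_N = (292 - 3Q)q_N - (122q_N). Setting ∂π_N/∂q_N = 0: 170 - 6q_N - 3(q_G) = 0.
Rearranging gives the reaction functions q_G = (257 - 3q_N)/6 and q_N = (170 - 3q_G)/6.
Substituting one into the other gives q_G = 344/9 and q_N = 83/9.
Price P = 292 - 3·(427/9) = 449/3.
Nimbus's profit: (449/3 - 122)·(83/9) = 255.1481.

255.15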